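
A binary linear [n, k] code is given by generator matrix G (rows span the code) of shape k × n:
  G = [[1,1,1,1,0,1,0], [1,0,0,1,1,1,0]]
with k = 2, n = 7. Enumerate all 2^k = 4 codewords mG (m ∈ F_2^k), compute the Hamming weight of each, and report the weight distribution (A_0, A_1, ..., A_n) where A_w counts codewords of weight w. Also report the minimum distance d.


Weight distribution: A_0 = 1, A_3 = 1, A_4 = 1, A_5 = 1. Minimum distance d = 3.

Enumerate all 2^2 = 4 messages m ∈ F_2^2.
For each, compute codeword c = mG in F_2^7, then tally its weight.
  m = 00 → c = 0000000, weight = 0.
  m = 10 → c = 1111010, weight = 5.
  m = 01 → c = 1001110, weight = 4.
  m = 11 → c = 0110100, weight = 3.
Tally weights:
  weight 0: 1 codewords.
  weight 3: 1 codewords.
  weight 4: 1 codewords.
  weight 5: 1 codewords.
Minimum distance d = smallest w > 0 with A_w > 0 = 3.
Sanity: Σ A_w = 4 = 2^2 = 4 ✓.


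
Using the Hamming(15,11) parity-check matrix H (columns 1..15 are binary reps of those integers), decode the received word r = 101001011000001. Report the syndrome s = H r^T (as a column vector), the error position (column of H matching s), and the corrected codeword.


s = (1, 0, 1, 0)^T, error position = 10, corrected codeword c = 101001011100001

Compute s = H r^T mod 2 one row at a time:
  s_1 = 1 + 1 + 0 + 0 + 0 + 0 + 0 + 1 = 3 ≡ 1 (mod 2).
  s_2 = 0 + 0 + 1 + 0 + 0 + 0 + 0 + 1 = 2 ≡ 0 (mod 2).
  s_3 = 0 + 1 + 1 + 0 + 0 + 0 + 0 + 1 = 3 ≡ 1 (mod 2).
  s_4 = 1 + 1 + 0 + 0 + 1 + 0 + 0 + 1 = 4 ≡ 0 (mod 2).
s = (1, 0, 1, 0)^T — this equals column 10 of H (binary 1010), so error is at position 10.
Correct: flip bit 10 of r = 101001011000001 to get c = 101001011100001.


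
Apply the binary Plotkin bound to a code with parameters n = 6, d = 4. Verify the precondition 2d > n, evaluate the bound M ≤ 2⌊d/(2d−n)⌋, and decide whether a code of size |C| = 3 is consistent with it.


Plotkin bound M ≤ 4; given |C| = 3 ≤ bound (satisfied).

Check applicability: 2d = 8, n = 6.
2d − n = 2 > 0, so Plotkin applies.
Compute d/(2d−n) = 4/2 ≈ 2.0000.
⌊d/(2d−n)⌋ = 2.
Plotkin bound: M ≤ 2·2 = 4.
Given |C| = 3, check: satisfied.
This |C| is below the Plotkin bound.


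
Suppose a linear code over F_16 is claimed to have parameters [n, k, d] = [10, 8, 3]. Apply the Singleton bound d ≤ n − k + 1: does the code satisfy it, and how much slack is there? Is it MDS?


Singleton RHS = n − k + 1 = 3, slack = 0, bound satisfied, MDS.

Singleton bound: d ≤ n − k + 1.
Here n = 10, k = 8, so n − k + 1 = 3.
Given d = 3, check d ≤ 3: YES.
Slack = (n − k + 1) − d = 0.
The code is MDS (slack = 0).
Description: the claimed parameters are [10, 8, 3]_16; such a code would be MDS (meets Singleton bound).


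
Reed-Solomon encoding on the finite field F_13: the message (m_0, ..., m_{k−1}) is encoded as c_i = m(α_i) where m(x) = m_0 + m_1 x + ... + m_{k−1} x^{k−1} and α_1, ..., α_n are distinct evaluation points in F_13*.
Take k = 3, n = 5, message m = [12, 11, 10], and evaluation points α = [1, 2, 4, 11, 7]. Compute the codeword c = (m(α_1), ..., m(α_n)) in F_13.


c = [7, 9, 8, 4, 7]

Message polynomial: m(x) = 12 + 11·x + 10·x^2 (mod 13).
For each evaluation point α_i, compute m(α_i) mod 13:
  α_1 = 1: Horner steps 10 → 8 → 7, so m(1) = 7.
  α_2 = 2: Horner steps 10 → 5 → 9, so m(2) = 9.
  α_3 = 4: Horner steps 10 → 12 → 8, so m(4) = 8.
  α_4 = 11: Horner steps 10 → 4 → 4, so m(11) = 4.
  α_5 = 7: Horner steps 10 → 3 → 7, so m(7) = 7.
Codeword c = [7, 9, 8, 4, 7] ∈ F_13^5.


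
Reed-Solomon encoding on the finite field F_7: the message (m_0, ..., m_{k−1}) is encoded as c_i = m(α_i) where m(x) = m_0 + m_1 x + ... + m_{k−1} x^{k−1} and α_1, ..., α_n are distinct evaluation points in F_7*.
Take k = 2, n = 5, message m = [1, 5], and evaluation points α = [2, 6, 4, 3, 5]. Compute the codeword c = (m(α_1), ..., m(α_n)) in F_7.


c = [4, 3, 0, 2, 5]

Message polynomial: m(x) = 1 + 5·x (mod 7).
For each evaluation point α_i, compute m(α_i) mod 7:
  α_1 = 2: Horner steps 5 → 4, so m(2) = 4.
  α_2 = 6: Horner steps 5 → 3, so m(6) = 3.
  α_3 = 4: Horner steps 5 → 0, so m(4) = 0.
  α_4 = 3: Horner steps 5 → 2, so m(3) = 2.
  α_5 = 5: Horner steps 5 → 5, so m(5) = 5.
Codeword c = [4, 3, 0, 2, 5] ∈ F_7^5.


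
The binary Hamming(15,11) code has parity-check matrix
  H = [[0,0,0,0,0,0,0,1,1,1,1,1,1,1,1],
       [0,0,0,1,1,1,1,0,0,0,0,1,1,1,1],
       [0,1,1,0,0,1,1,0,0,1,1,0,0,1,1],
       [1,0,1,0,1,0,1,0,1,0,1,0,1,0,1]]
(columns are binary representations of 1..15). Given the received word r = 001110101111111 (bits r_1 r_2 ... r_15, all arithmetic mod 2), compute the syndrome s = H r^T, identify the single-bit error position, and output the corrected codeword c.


s = (1, 1, 0, 1)^T, error position = 13, corrected codeword c = 001110101111011

Compute s = H r^T mod 2 one row at a time:
  s_1 = 0 + 1 + 1 + 1 + 1 + 1 + 1 + 1 = 7 ≡ 1 (mod 2).
  s_2 = 1 + 1 + 0 + 1 + 1 + 1 + 1 + 1 = 7 ≡ 1 (mod 2).
  s_3 = 0 + 1 + 0 + 1 + 1 + 1 + 1 + 1 = 6 ≡ 0 (mod 2).
  s_4 = 0 + 1 + 1 + 1 + 1 + 1 + 1 + 1 = 7 ≡ 1 (mod 2).
s = (1, 1, 0, 1)^T — this equals column 13 of H (binary 1101), so error is at position 13.
Correct: flip bit 13 of r = 001110101111111 to get c = 001110101111011.


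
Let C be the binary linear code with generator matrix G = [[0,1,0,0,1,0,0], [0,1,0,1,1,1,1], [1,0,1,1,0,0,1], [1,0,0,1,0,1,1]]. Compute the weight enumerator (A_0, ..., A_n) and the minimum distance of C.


Weight distribution: A_0 = 1, A_1 = 1, A_2 = 2, A_3 = 4, A_4 = 3, A_5 = 3, A_6 = 2. Minimum distance d = 1.

Enumerate all 2^4 = 16 messages m ∈ F_2^4.
For each, compute codeword c = mG in F_2^7, then tally its weight.
  m = 0000 → c = 0000000, weight = 0.
  m = 1000 → c = 0100100, weight = 2.
  m = 0100 → c = 0101111, weight = 5.
  m = 1100 → c = 0001011, weight = 3.
  m = 0010 → c = 1011001, weight = 4.
  m = 1010 → c = 1111101, weight = 6.
  m = 0110 → c = 1110110, weight = 5.
  m = 1110 → c = 1010010, weight = 3.
  m = 0001 → c = 1001011, weight = 4.
  m = 1001 → c = 1101111, weight = 6.
  m = 0101 → c = 1100100, weight = 3.
  m = 1101 → c = 1000000, weight = 1.
  m = 0011 → c = 0010010, weight = 2.
  m = 1011 → c = 0110110, weight = 4.
  m = 0111 → c = 0111101, weight = 5.
  m = 1111 → c = 0011001, weight = 3.
Tally weights:
  weight 0: 1 codewords.
  weight 1: 1 codewords.
  weight 2: 2 codewords.
  weight 3: 4 codewords.
  weight 4: 3 codewords.
  weight 5: 3 codewords.
  weight 6: 2 codewords.
Minimum distance d = smallest w > 0 with A_w > 0 = 1.
Sanity: Σ A_w = 16 = 2^4 = 16 ✓.


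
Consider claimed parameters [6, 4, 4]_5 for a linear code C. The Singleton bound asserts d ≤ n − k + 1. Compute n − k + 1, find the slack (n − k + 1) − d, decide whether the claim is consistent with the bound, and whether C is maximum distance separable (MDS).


Singleton RHS = n − k + 1 = 3, slack = -1, bound violated (no such code; not MDS).

Singleton bound: d ≤ n − k + 1.
Here n = 6, k = 4, so n − k + 1 = 3.
Given d = 4, check d ≤ 3: NO.
Slack = (n − k + 1) − d = -1.
The slack is negative: d = 4 exceeds n − k + 1 = 3 by 1, so the Singleton bound is violated and no linear [6, 4, 4]_5 code can exist. In particular it is not MDS (MDS requires d = n − k + 1 exactly).
Description: the claimed parameters are [6, 4, 4]_5; such a code would be impossible (violates the Singleton bound).


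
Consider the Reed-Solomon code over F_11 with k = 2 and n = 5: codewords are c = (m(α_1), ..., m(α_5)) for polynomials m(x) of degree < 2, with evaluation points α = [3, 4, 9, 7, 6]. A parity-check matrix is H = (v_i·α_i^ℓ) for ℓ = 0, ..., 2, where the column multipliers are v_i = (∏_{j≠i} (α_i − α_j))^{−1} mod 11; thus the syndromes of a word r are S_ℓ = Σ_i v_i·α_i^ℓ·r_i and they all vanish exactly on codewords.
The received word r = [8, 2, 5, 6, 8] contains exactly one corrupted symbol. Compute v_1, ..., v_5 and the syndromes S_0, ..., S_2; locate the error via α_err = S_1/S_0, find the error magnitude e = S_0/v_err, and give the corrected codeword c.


S = (1, 6, 3), error at position 5, error magnitude e = 7, c = [8, 2, 5, 6, 1].

Step 1: column multipliers v_i = (∏_{j≠i}(α_i − α_j))^{−1} mod 11.
  i = 1 (α = 3): (3−4)(3−9)(3−7)(3−6) = (−1)·(−6)·(−4)·(−3) = 72 ≡ 6, so v_1 = 6^{−1} = 2 (mod 11).
  i = 2 (α = 4): (4−3)(4−9)(4−7)(4−6) = 1·(−5)·(−3)·(−2) = −30 ≡ 3, so v_2 = 3^{−1} = 4 (mod 11).
  i = 3 (α = 9): (9−3)(9−4)(9−7)(9−6) = 6·5·2·3 = 180 ≡ 4, so v_3 = 4^{−1} = 3 (mod 11).
  i = 4 (α = 7): (7−3)(7−4)(7−9)(7−6) = 4·3·(−2)·1 = −24 ≡ 9, so v_4 = 9^{−1} = 5 (mod 11).
  i = 5 (α = 6): (6−3)(6−4)(6−9)(6−7) = 3·2·(−3)·(−1) = 18 ≡ 7, so v_5 = 7^{−1} = 8 (mod 11).
  v = [2, 4, 3, 5, 8].
Step 2: syndromes of r = [8, 2, 5, 6, 8] (all sums mod 11).
  S_0 = Σ v_i r_i = 2·8 + 4·2 + 3·5 + 5·6 + 8·8 = 133 ≡ 1.
  S_1 = Σ v_i α_i r_i = 2·3·8 + 4·4·2 + 3·9·5 + 5·7·6 + 8·6·8 = 809 ≡ 6.
  α_i^2 mod 11 = [9, 5, 4, 5, 3].
  S_2 = Σ v_i α_i^2 r_i = 2·9·8 + 4·5·2 + 3·4·5 + 5·5·6 + 8·3·8 = 586 ≡ 3.
  S = (1, 6, 3) ≠ 0, so r is not a codeword (an error is present).
Step 3: locate the error. For a single error e at position i, S_ℓ = v_i·e·α_i^ℓ, so α_err = S_1/S_0.
  S_0^{−1} = 1^{−1} = 1 (mod 11), so α_err = 6·1 = 6 ≡ 6 = α_5. Error position i = 5.
  Consistency check: S_2/S_1 = 3·2 = 6 ≡ 6 = α_err ✓ (single-error assumption holds).
Step 4: error magnitude e = S_0/v_5 = S_0·∏_{j≠5}(α_5 − α_j) = 1·7 = 7 ≡ 7 (mod 11).
Step 5: correct position 5: c_5 = r_5 − e = 8 − 7 ≡ 1 (mod 11). Hence c = [8, 2, 5, 6, 1].
  Check: interpolating c through the α_i gives m(x) = 4 + 5·x (degree < 2) with m(α_i) = c_i for every i, so c is indeed a codeword.


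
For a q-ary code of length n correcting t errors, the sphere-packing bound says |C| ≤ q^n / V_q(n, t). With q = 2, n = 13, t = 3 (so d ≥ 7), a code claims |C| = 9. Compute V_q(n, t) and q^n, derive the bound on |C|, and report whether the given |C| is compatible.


V_q(n, t) = 378, q^n = 8192, Hamming bound = 21, |C| = 9 ≤ bound (satisfied).

Step 1: Compute V_q(n, t) = Σ_{j=0}^3 C(n, j) (q−1)^j.
  j = 0: C(13,0)·(1)^0 = 1·1 = 1.
  j = 1: C(13,1)·(1)^1 = 13·1 = 13.
  j = 2: C(13,2)·(1)^2 = 78·1 = 78.
  j = 3: C(13,3)·(1)^3 = 286·1 = 286.
  V_q(n, t) = 1 + 13 + 78 + 286 = 378.
Step 2: q^n = 2^13 = 8192.
Step 3: Hamming bound ⌊q^n / V_q(n,t)⌋ = ⌊8192/378⌋ = 21.
Step 4: Compare |C| = 9 to 21: satisfied.
The claimed |C| lies below the Hamming bound.


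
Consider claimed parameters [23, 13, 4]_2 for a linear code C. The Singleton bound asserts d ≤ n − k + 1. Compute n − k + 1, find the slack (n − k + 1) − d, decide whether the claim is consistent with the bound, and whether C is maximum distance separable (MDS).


Singleton RHS = n − k + 1 = 11, slack = 7, bound satisfied, not MDS.

Singleton bound: d ≤ n − k + 1.
Here n = 23, k = 13, so n − k + 1 = 11.
Given d = 4, check d ≤ 11: YES.
Slack = (n − k + 1) − d = 7.
The code is NOT MDS (slack = 7 > 0).
Description: the claimed parameters are [23, 13, 4]_2; such a code would be non-MDS.


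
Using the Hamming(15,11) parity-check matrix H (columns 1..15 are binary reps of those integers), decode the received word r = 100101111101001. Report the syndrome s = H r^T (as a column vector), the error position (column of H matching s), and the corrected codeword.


s = (1, 1, 0, 0)^T, error position = 12, corrected codeword c = 100101111100001

Compute s = H r^T mod 2 one row at a time:
  s_1 = 1 + 1 + 1 + 0 + 1 + 0 + 0 + 1 = 5 ≡ 1 (mod 2).
  s_2 = 1 + 0 + 1 + 1 + 1 + 0 + 0 + 1 = 5 ≡ 1 (mod 2).
  s_3 = 0 + 0 + 1 + 1 + 1 + 0 + 0 + 1 = 4 ≡ 0 (mod 2).
  s_4 = 1 + 0 + 0 + 1 + 1 + 0 + 0 + 1 = 4 ≡ 0 (mod 2).
s = (1, 1, 0, 0)^T — this equals column 12 of H (binary 1100), so error is at position 12.
Correct: flip bit 12 of r = 100101111101001 to get c = 100101111100001.


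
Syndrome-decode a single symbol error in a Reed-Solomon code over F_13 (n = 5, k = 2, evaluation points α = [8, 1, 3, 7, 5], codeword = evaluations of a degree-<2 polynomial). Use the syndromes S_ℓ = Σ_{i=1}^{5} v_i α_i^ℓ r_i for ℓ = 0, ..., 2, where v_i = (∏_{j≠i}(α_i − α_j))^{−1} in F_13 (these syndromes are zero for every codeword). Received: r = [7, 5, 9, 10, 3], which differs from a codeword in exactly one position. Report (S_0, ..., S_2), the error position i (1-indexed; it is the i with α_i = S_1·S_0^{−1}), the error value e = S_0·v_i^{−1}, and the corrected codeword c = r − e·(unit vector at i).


S = (5, 5, 5), error at position 2, error magnitude e = 3, c = [7, 2, 9, 10, 3].

Step 1: column multipliers v_i = (∏_{j≠i}(α_i − α_j))^{−1} mod 13.
  i = 1 (α = 8): (8−1)(8−3)(8−7)(8−5) = 7·5·1·3 = 105 ≡ 1, so v_1 = 1^{−1} = 1 (mod 13).
  i = 2 (α = 1): (1−8)(1−3)(1−7)(1−5) = (−7)·(−2)·(−6)·(−4) = 336 ≡ 11, so v_2 = 11^{−1} = 6 (mod 13).
  i = 3 (α = 3): (3−8)(3−1)(3−7)(3−5) = (−5)·2·(−4)·(−2) = −80 ≡ 11, so v_3 = 11^{−1} = 6 (mod 13).
  i = 4 (α = 7): (7−8)(7−1)(7−3)(7−5) = (−1)·6·4·2 = −48 ≡ 4, so v_4 = 4^{−1} = 10 (mod 13).
  i = 5 (α = 5): (5−8)(5−1)(5−3)(5−7) = (−3)·4·2·(−2) = 48 ≡ 9, so v_5 = 9^{−1} = 3 (mod 13).
  v = [1, 6, 6, 10, 3].
Step 2: syndromes of r = [7, 5, 9, 10, 3] (all sums mod 13).
  S_0 = Σ v_i r_i = 1·7 + 6·5 + 6·9 + 10·10 + 3·3 = 200 ≡ 5.
  S_1 = Σ v_i α_i r_i = 1·8·7 + 6·1·5 + 6·3·9 + 10·7·10 + 3·5·3 = 993 ≡ 5.
  α_i^2 mod 13 = [12, 1, 9, 10, 12].
  S_2 = Σ v_i α_i^2 r_i = 1·12·7 + 6·1·5 + 6·9·9 + 10·10·10 + 3·12·3 = 1708 ≡ 5.
  S = (5, 5, 5) ≠ 0, so r is not a codeword (an error is present).
Step 3: locate the error. For a single error e at position i, S_ℓ = v_i·e·α_i^ℓ, so α_err = S_1/S_0.
  S_0^{−1} = 5^{−1} = 8 (mod 13), so α_err = 5·8 = 40 ≡ 1 = α_2. Error position i = 2.
  Consistency check: S_2/S_1 = 5·8 = 40 ≡ 1 = α_err ✓ (single-error assumption holds).
Step 4: error magnitude e = S_0/v_2 = S_0·∏_{j≠2}(α_2 − α_j) = 5·11 = 55 ≡ 3 (mod 13).
Step 5: correct position 2: c_2 = r_2 − e = 5 − 3 ≡ 2 (mod 13). Hence c = [7, 2, 9, 10, 3].
  Check: interpolating c through the α_i gives m(x) = 5 + 10·x (degree < 2) with m(α_i) = c_i for every i, so c is indeed a codeword.


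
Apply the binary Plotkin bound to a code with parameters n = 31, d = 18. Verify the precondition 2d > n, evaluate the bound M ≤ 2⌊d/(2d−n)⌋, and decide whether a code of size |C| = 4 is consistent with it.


Plotkin bound M ≤ 6; given |C| = 4 ≤ bound (satisfied).

Check applicability: 2d = 36, n = 31.
2d − n = 5 > 0, so Plotkin applies.
Compute d/(2d−n) = 18/5 ≈ 3.6000.
⌊d/(2d−n)⌋ = 3.
Plotkin bound: M ≤ 2·3 = 6.
Given |C| = 4, check: satisfied.
This |C| is below the Plotkin bound.


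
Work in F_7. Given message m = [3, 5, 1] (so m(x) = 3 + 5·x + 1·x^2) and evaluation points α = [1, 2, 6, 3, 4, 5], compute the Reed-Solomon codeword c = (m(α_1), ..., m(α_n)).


c = [2, 3, 6, 6, 4, 4]

Message polynomial: m(x) = 3 + 5·x + 1·x^2 (mod 7).
For each evaluation point α_i, compute m(α_i) mod 7:
  α_1 = 1: Horner steps 1 → 6 → 2, so m(1) = 2.
  α_2 = 2: Horner steps 1 → 0 → 3, so m(2) = 3.
  α_3 = 6: Horner steps 1 → 4 → 6, so m(6) = 6.
  α_4 = 3: Horner steps 1 → 1 → 6, so m(3) = 6.
  α_5 = 4: Horner steps 1 → 2 → 4, so m(4) = 4.
  α_6 = 5: Horner steps 1 → 3 → 4, so m(5) = 4.
Codeword c = [2, 3, 6, 6, 4, 4] ∈ F_7^6.


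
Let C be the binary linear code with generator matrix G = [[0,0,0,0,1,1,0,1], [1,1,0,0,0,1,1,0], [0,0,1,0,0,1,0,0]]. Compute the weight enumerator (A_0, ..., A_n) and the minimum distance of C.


Weight distribution: A_0 = 1, A_2 = 1, A_3 = 2, A_4 = 2, A_5 = 1, A_7 = 1. Minimum distance d = 2.

Enumerate all 2^3 = 8 messages m ∈ F_2^3.
For each, compute codeword c = mG in F_2^8, then tally its weight.
  m = 000 → c = 00000000, weight = 0.
  m = 100 → c = 00001101, weight = 3.
  m = 010 → c = 11000110, weight = 4.
  m = 110 → c = 11001011, weight = 5.
  m = 001 → c = 00100100, weight = 2.
  m = 101 → c = 00101001, weight = 3.
  m = 011 → c = 11100010, weight = 4.
  m = 111 → c = 11101111, weight = 7.
Tally weights:
  weight 0: 1 codewords.
  weight 2: 1 codewords.
  weight 3: 2 codewords.
  weight 4: 2 codewords.
  weight 5: 1 codewords.
  weight 7: 1 codewords.
Minimum distance d = smallest w > 0 with A_w > 0 = 2.
Sanity: Σ A_w = 8 = 2^3 = 8 ✓.


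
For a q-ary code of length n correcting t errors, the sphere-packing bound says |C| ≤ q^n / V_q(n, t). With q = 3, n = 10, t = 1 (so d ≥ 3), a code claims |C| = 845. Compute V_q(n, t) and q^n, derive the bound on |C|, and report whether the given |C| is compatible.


V_q(n, t) = 21, q^n = 59049, Hamming bound = 2811, |C| = 845 ≤ bound (satisfied).

Step 1: Compute V_q(n, t) = Σ_{j=0}^1 C(n, j) (q−1)^j.
  j = 0: C(10,0)·(2)^0 = 1·1 = 1.
  j = 1: C(10,1)·(2)^1 = 10·2 = 20.
  V_q(n, t) = 1 + 20 = 21.
Step 2: q^n = 3^10 = 59049.
Step 3: Hamming bound ⌊q^n / V_q(n,t)⌋ = ⌊59049/21⌋ = 2811.
Step 4: Compare |C| = 845 to 2811: satisfied.
The claimed |C| lies below the Hamming bound.


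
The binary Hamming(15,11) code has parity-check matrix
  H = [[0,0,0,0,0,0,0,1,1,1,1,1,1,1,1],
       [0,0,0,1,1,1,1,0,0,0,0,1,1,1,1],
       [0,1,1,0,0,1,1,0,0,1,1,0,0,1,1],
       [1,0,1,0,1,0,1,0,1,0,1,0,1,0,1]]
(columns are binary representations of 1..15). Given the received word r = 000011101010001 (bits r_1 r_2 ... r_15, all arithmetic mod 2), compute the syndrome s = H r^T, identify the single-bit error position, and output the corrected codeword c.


s = (1, 0, 0, 1)^T, error position = 9, corrected codeword c = 000011100010001

Compute s = H r^T mod 2 one row at a time:
  s_1 = 0 + 1 + 0 + 1 + 0 + 0 + 0 + 1 = 3 ≡ 1 (mod 2).
  s_2 = 0 + 1 + 1 + 1 + 0 + 0 + 0 + 1 = 4 ≡ 0 (mod 2).
  s_3 = 0 + 0 + 1 + 1 + 0 + 1 + 0 + 1 = 4 ≡ 0 (mod 2).
  s_4 = 0 + 0 + 1 + 1 + 1 + 1 + 0 + 1 = 5 ≡ 1 (mod 2).
s = (1, 0, 0, 1)^T — this equals column 9 of H (binary 1001), so error is at position 9.
Correct: flip bit 9 of r = 000011101010001 to get c = 000011100010001.


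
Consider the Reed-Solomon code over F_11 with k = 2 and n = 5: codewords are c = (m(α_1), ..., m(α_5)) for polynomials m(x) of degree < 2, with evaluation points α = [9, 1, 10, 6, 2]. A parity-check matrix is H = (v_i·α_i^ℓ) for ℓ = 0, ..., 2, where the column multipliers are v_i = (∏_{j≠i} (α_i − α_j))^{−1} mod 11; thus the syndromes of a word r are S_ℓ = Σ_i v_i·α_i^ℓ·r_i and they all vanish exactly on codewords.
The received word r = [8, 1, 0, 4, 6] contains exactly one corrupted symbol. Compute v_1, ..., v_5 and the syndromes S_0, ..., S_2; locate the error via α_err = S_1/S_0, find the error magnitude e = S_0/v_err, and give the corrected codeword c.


S = (10, 1, 10), error at position 3, error magnitude e = 9, c = [8, 1, 2, 4, 6].

Step 1: column multipliers v_i = (∏_{j≠i}(α_i − α_j))^{−1} mod 11.
  i = 1 (α = 9): (9−1)(9−10)(9−6)(9−2) = 8·(−1)·3·7 = −168 ≡ 8, so v_1 = 8^{−1} = 7 (mod 11).
  i = 2 (α = 1): (1−9)(1−10)(1−6)(1−2) = (−8)·(−9)·(−5)·(−1) = 360 ≡ 8, so v_2 = 8^{−1} = 7 (mod 11).
  i = 3 (α = 10): (10−9)(10−1)(10−6)(10−2) = 1·9·4·8 = 288 ≡ 2, so v_3 = 2^{−1} = 6 (mod 11).
  i = 4 (α = 6): (6−9)(6−1)(6−10)(6−2) = (−3)·5·(−4)·4 = 240 ≡ 9, so v_4 = 9^{−1} = 5 (mod 11).
  i = 5 (α = 2): (2−9)(2−1)(2−10)(2−6) = (−7)·1·(−8)·(−4) = −224 ≡ 7, so v_5 = 7^{−1} = 8 (mod 11).
  v = [7, 7, 6, 5, 8].
Step 2: syndromes of r = [8, 1, 0, 4, 6] (all sums mod 11).
  S_0 = Σ v_i r_i = 7·8 + 7·1 + 6·0 + 5·4 + 8·6 = 131 ≡ 10.
  S_1 = Σ v_i α_i r_i = 7·9·8 + 7·1·1 + 6·10·0 + 5·6·4 + 8·2·6 = 727 ≡ 1.
  α_i^2 mod 11 = [4, 1, 1, 3, 4].
  S_2 = Σ v_i α_i^2 r_i = 7·4·8 + 7·1·1 + 6·1·0 + 5·3·4 + 8·4·6 = 483 ≡ 10.
  S = (10, 1, 10) ≠ 0, so r is not a codeword (an error is present).
Step 3: locate the error. For a single error e at position i, S_ℓ = v_i·e·α_i^ℓ, so α_err = S_1/S_0.
  S_0^{−1} = 10^{−1} = 10 (mod 11), so α_err = 1·10 = 10 ≡ 10 = α_3. Error position i = 3.
  Consistency check: S_2/S_1 = 10·1 = 10 ≡ 10 = α_err ✓ (single-error assumption holds).
Step 4: error magnitude e = S_0/v_3 = S_0·∏_{j≠3}(α_3 − α_j) = 10·2 = 20 ≡ 9 (mod 11).
Step 5: correct position 3: c_3 = r_3 − e = 0 − 9 ≡ 2 (mod 11). Hence c = [8, 1, 2, 4, 6].
  Check: interpolating c through the α_i gives m(x) = 7 + 5·x (degree < 2) with m(α_i) = c_i for every i, so c is indeed a codeword.


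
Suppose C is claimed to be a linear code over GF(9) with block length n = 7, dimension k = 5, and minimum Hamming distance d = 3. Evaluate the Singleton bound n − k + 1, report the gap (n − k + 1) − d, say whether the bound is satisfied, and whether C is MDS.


Singleton RHS = n − k + 1 = 3, slack = 0, bound satisfied, MDS.

Singleton bound: d ≤ n − k + 1.
Here n = 7, k = 5, so n − k + 1 = 3.
Given d = 3, check d ≤ 3: YES.
Slack = (n − k + 1) − d = 0.
The code is MDS (slack = 0).
Description: the claimed parameters are [7, 5, 3]_9; such a code would be MDS (meets Singleton bound).


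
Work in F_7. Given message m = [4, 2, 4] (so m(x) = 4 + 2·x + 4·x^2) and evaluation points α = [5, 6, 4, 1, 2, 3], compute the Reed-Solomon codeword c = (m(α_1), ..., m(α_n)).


c = [2, 6, 6, 3, 3, 4]

Message polynomial: m(x) = 4 + 2·x + 4·x^2 (mod 7).
For each evaluation point α_i, compute m(α_i) mod 7:
  α_1 = 5: Horner steps 4 → 1 → 2, so m(5) = 2.
  α_2 = 6: Horner steps 4 → 5 → 6, so m(6) = 6.
  α_3 = 4: Horner steps 4 → 4 → 6, so m(4) = 6.
  α_4 = 1: Horner steps 4 → 6 → 3, so m(1) = 3.
  α_5 = 2: Horner steps 4 → 3 → 3, so m(2) = 3.
  α_6 = 3: Horner steps 4 → 0 → 4, so m(3) = 4.
Codeword c = [2, 6, 6, 3, 3, 4] ∈ F_7^6.


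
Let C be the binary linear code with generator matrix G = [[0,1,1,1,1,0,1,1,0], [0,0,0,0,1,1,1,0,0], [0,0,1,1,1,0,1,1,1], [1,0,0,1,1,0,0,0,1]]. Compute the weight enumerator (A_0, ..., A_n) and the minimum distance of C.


Weight distribution: A_0 = 1, A_2 = 1, A_3 = 1, A_4 = 3, A_5 = 6, A_6 = 3, A_7 = 1. Minimum distance d = 2.

Enumerate all 2^4 = 16 messages m ∈ F_2^4.
For each, compute codeword c = mG in F_2^9, then tally its weight.
  m = 0000 → c = 000000000, weight = 0.
  m = 1000 → c = 011110110, weight = 6.
  m = 0100 → c = 000011100, weight = 3.
  m = 1100 → c = 011101010, weight = 5.
  m = 0010 → c = 001110111, weight = 6.
  m = 1010 → c = 010000001, weight = 2.
  m = 0110 → c = 001101011, weight = 5.
  m = 1110 → c = 010011101, weight = 5.
  m = 0001 → c = 100110001, weight = 4.
  m = 1001 → c = 111000111, weight = 6.
  m = 0101 → c = 100101101, weight = 5.
  m = 1101 → c = 111011011, weight = 7.
  m = 0011 → c = 101000110, weight = 4.
  m = 1011 → c = 110110000, weight = 4.
  m = 0111 → c = 101011010, weight = 5.
  m = 1111 → c = 110101100, weight = 5.
Tally weights:
  weight 0: 1 codewords.
  weight 2: 1 codewords.
  weight 3: 1 codewords.
  weight 4: 3 codewords.
  weight 5: 6 codewords.
  weight 6: 3 codewords.
  weight 7: 1 codewords.
Minimum distance d = smallest w > 0 with A_w > 0 = 2.
Sanity: Σ A_w = 16 = 2^4 = 16 ✓.


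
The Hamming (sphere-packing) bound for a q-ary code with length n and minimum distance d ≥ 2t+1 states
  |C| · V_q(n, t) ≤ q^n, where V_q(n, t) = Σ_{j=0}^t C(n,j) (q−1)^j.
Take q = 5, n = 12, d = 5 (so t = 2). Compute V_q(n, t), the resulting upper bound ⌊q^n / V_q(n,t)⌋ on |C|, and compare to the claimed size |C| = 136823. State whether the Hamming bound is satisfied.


V_q(n, t) = 1105, q^n = 244140625, Hamming bound = 220941, |C| = 136823 ≤ bound (satisfied).

Step 1: Compute V_q(n, t) = Σ_{j=0}^2 C(n, j) (q−1)^j.
  j = 0: C(12,0)·(4)^0 = 1·1 = 1.
  j = 1: C(12,1)·(4)^1 = 12·4 = 48.
  j = 2: C(12,2)·(4)^2 = 66·16 = 1056.
  V_q(n, t) = 1 + 48 + 1056 = 1105.
Step 2: q^n = 5^12 = 244140625.
Step 3: Hamming bound ⌊q^n / V_q(n,t)⌋ = ⌊244140625/1105⌋ = 220941.
Step 4: Compare |C| = 136823 to 220941: satisfied.
The claimed |C| lies below the Hamming bound.


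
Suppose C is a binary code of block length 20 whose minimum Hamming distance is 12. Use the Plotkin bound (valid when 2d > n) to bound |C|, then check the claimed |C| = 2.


Plotkin bound M ≤ 6; given |C| = 2 ≤ bound (satisfied).

Check applicability: 2d = 24, n = 20.
2d − n = 4 > 0, so Plotkin applies.
Compute d/(2d−n) = 12/4 ≈ 3.0000.
⌊d/(2d−n)⌋ = 3.
Plotkin bound: M ≤ 2·3 = 6.
Given |C| = 2, check: satisfied.
This |C| is below the Plotkin bound.


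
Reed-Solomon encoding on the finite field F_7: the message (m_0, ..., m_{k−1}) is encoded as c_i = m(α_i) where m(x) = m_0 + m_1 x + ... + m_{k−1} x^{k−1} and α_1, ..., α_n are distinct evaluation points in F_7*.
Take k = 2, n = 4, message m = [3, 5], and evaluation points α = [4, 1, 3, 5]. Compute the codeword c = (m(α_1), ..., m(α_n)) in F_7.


c = [2, 1, 4, 0]

Message polynomial: m(x) = 3 + 5·x (mod 7).
For each evaluation point α_i, compute m(α_i) mod 7:
  α_1 = 4: Horner steps 5 → 2, so m(4) = 2.
  α_2 = 1: Horner steps 5 → 1, so m(1) = 1.
  α_3 = 3: Horner steps 5 → 4, so m(3) = 4.
  α_4 = 5: Horner steps 5 → 0, so m(5) = 0.
Codeword c = [2, 1, 4, 0] ∈ F_7^4.


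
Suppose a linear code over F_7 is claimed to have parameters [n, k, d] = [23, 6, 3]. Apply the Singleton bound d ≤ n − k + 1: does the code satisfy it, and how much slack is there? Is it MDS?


Singleton RHS = n − k + 1 = 18, slack = 15, bound satisfied, not MDS.

Singleton bound: d ≤ n − k + 1.
Here n = 23, k = 6, so n − k + 1 = 18.
Given d = 3, check d ≤ 18: YES.
Slack = (n − k + 1) − d = 15.
The code is NOT MDS (slack = 15 > 0).
Description: the claimed parameters are [23, 6, 3]_7; such a code would be non-MDS.


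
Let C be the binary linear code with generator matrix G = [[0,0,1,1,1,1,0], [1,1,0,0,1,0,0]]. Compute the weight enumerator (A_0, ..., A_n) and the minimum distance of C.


Weight distribution: A_0 = 1, A_3 = 1, A_4 = 1, A_5 = 1. Minimum distance d = 3.

Enumerate all 2^2 = 4 messages m ∈ F_2^2.
For each, compute codeword c = mG in F_2^7, then tally its weight.
  m = 00 → c = 0000000, weight = 0.
  m = 10 → c = 0011110, weight = 4.
  m = 01 → c = 1100100, weight = 3.
  m = 11 → c = 1111010, weight = 5.
Tally weights:
  weight 0: 1 codewords.
  weight 3: 1 codewords.
  weight 4: 1 codewords.
  weight 5: 1 codewords.
Minimum distance d = smallest w > 0 with A_w > 0 = 3.
Sanity: Σ A_w = 4 = 2^2 = 4 ✓.


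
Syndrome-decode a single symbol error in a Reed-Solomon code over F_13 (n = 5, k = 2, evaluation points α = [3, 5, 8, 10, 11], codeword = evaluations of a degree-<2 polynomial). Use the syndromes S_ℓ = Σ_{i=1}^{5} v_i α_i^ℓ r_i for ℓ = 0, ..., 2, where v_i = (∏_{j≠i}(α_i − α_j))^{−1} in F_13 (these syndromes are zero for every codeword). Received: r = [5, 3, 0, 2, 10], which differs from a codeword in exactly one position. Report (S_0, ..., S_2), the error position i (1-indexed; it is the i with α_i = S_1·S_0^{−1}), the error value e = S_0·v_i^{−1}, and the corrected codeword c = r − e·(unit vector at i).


S = (7, 5, 11), error at position 4, error magnitude e = 4, c = [5, 3, 0, 11, 10].

Step 1: column multipliers v_i = (∏_{j≠i}(α_i − α_j))^{−1} mod 13.
  i = 1 (α = 3): (3−5)(3−8)(3−10)(3−11) = (−2)·(−5)·(−7)·(−8) = 560 ≡ 1, so v_1 = 1^{−1} = 1 (mod 13).
  i = 2 (α = 5): (5−3)(5−8)(5−10)(5−11) = 2·(−3)·(−5)·(−6) = −180 ≡ 2, so v_2 = 2^{−1} = 7 (mod 13).
  i = 3 (α = 8): (8−3)(8−5)(8−10)(8−11) = 5·3·(−2)·(−3) = 90 ≡ 12, so v_3 = 12^{−1} = 12 (mod 13).
  i = 4 (α = 10): (10−3)(10−5)(10−8)(10−11) = 7·5·2·(−1) = −70 ≡ 8, so v_4 = 8^{−1} = 5 (mod 13).
  i = 5 (α = 11): (11−3)(11−5)(11−8)(11−10) = 8·6·3·1 = 144 ≡ 1, so v_5 = 1^{−1} = 1 (mod 13).
  v = [1, 7, 12, 5, 1].
Step 2: syndromes of r = [5, 3, 0, 2, 10] (all sums mod 13).
  S_0 = Σ v_i r_i = 1·5 + 7·3 + 12·0 + 5·2 + 1·10 = 46 ≡ 7.
  S_1 = Σ v_i α_i r_i = 1·3·5 + 7·5·3 + 12·8·0 + 5·10·2 + 1·11·10 = 330 ≡ 5.
  α_i^2 mod 13 = [9, 12, 12, 9, 4].
  S_2 = Σ v_i α_i^2 r_i = 1·9·5 + 7·12·3 + 12·12·0 + 5·9·2 + 1·4·10 = 427 ≡ 11.
  S = (7, 5, 11) ≠ 0, so r is not a codeword (an error is present).
Step 3: locate the error. For a single error e at position i, S_ℓ = v_i·e·α_i^ℓ, so α_err = S_1/S_0.
  S_0^{−1} = 7^{−1} = 2 (mod 13), so α_err = 5·2 = 10 ≡ 10 = α_4. Error position i = 4.
  Consistency check: S_2/S_1 = 11·8 = 88 ≡ 10 = α_err ✓ (single-error assumption holds).
Step 4: error magnitude e = S_0/v_4 = S_0·∏_{j≠4}(α_4 − α_j) = 7·8 = 56 ≡ 4 (mod 13).
Step 5: correct position 4: c_4 = r_4 − e = 2 − 4 ≡ 11 (mod 13). Hence c = [5, 3, 0, 11, 10].
  Check: interpolating c through the α_i gives m(x) = 8 + 12·x (degree < 2) with m(α_i) = c_i for every i, so c is indeed a codeword.


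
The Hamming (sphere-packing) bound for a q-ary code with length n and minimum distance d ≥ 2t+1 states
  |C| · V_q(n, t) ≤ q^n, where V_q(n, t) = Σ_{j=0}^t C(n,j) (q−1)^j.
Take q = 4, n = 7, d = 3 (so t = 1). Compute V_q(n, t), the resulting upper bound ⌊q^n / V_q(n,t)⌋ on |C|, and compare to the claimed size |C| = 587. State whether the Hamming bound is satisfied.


V_q(n, t) = 22, q^n = 16384, Hamming bound = 744, |C| = 587 ≤ bound (satisfied).

Step 1: Compute V_q(n, t) = Σ_{j=0}^1 C(n, j) (q−1)^j.
  j = 0: C(7,0)·(3)^0 = 1·1 = 1.
  j = 1: C(7,1)·(3)^1 = 7·3 = 21.
  V_q(n, t) = 1 + 21 = 22.
Step 2: q^n = 4^7 = 16384.
Step 3: Hamming bound ⌊q^n / V_q(n,t)⌋ = ⌊16384/22⌋ = 744.
Step 4: Compare |C| = 587 to 744: satisfied.
The claimed |C| lies below the Hamming bound.


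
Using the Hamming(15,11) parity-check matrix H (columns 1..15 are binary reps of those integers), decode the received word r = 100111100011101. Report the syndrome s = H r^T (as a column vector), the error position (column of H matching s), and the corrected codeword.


s = (0, 1, 0, 0)^T, error position = 4, corrected codeword c = 100011100011101

Compute s = H r^T mod 2 one row at a time:
  s_1 = 0 + 0 + 0 + 1 + 1 + 1 + 0 + 1 = 4 ≡ 0 (mod 2).
  s_2 = 1 + 1 + 1 + 1 + 1 + 1 + 0 + 1 = 7 ≡ 1 (mod 2).
  s_3 = 0 + 0 + 1 + 1 + 0 + 1 + 0 + 1 = 4 ≡ 0 (mod 2).
  s_4 = 1 + 0 + 1 + 1 + 0 + 1 + 1 + 1 = 6 ≡ 0 (mod 2).
s = (0, 1, 0, 0)^T — this equals column 4 of H (binary 0100), so error is at position 4.
Correct: flip bit 4 of r = 100111100011101 to get c = 100011100011101.


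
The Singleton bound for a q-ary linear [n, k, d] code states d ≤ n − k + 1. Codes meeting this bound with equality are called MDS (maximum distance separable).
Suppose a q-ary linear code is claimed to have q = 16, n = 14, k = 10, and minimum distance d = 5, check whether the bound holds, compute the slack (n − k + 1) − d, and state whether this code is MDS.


Singleton RHS = n − k + 1 = 5, slack = 0, bound satisfied, MDS.

Singleton bound: d ≤ n − k + 1.
Here n = 14, k = 10, so n − k + 1 = 5.
Given d = 5, check d ≤ 5: YES.
Slack = (n − k + 1) − d = 0.
The code is MDS (slack = 0).
Description: the claimed parameters are [14, 10, 5]_16; such a code would be MDS (meets Singleton bound).


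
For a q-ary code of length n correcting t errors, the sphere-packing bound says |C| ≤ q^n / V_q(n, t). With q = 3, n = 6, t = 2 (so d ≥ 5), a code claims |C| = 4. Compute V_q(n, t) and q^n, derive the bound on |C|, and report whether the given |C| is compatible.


V_q(n, t) = 73, q^n = 729, Hamming bound = 9, |C| = 4 ≤ bound (satisfied).

Step 1: Compute V_q(n, t) = Σ_{j=0}^2 C(n, j) (q−1)^j.
  j = 0: C(6,0)·(2)^0 = 1·1 = 1.
  j = 1: C(6,1)·(2)^1 = 6·2 = 12.
  j = 2: C(6,2)·(2)^2 = 15·4 = 60.
  V_q(n, t) = 1 + 12 + 60 = 73.
Step 2: q^n = 3^6 = 729.
Step 3: Hamming bound ⌊q^n / V_q(n,t)⌋ = ⌊729/73⌋ = 9.
Step 4: Compare |C| = 4 to 9: satisfied.
The claimed |C| lies below the Hamming bound.


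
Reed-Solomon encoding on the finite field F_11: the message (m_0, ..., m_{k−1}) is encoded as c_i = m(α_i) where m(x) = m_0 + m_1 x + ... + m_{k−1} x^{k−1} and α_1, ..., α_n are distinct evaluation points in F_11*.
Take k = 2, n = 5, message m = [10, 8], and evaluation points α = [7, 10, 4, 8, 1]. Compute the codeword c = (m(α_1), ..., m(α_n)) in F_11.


c = [0, 2, 9, 8, 7]

Message polynomial: m(x) = 10 + 8·x (mod 11).
For each evaluation point α_i, compute m(α_i) mod 11:
  α_1 = 7: Horner steps 8 → 0, so m(7) = 0.
  α_2 = 10: Horner steps 8 → 2, so m(10) = 2.
  α_3 = 4: Horner steps 8 → 9, so m(4) = 9.
  α_4 = 8: Horner steps 8 → 8, so m(8) = 8.
  α_5 = 1: Horner steps 8 → 7, so m(1) = 7.
Codeword c = [0, 2, 9, 8, 7] ∈ F_11^5.


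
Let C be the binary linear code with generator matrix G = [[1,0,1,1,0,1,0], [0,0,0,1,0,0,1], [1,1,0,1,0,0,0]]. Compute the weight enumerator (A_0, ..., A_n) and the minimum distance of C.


Weight distribution: A_0 = 1, A_2 = 1, A_3 = 3, A_4 = 2, A_5 = 1. Minimum distance d = 2.

Enumerate all 2^3 = 8 messages m ∈ F_2^3.
For each, compute codeword c = mG in F_2^7, then tally its weight.
  m = 000 → c = 0000000, weight = 0.
  m = 100 → c = 1011010, weight = 4.
  m = 010 → c = 0001001, weight = 2.
  m = 110 → c = 1010011, weight = 4.
  m = 001 → c = 1101000, weight = 3.
  m = 101 → c = 0110010, weight = 3.
  m = 011 → c = 1100001, weight = 3.
  m = 111 → c = 0111011, weight = 5.
Tally weights:
  weight 0: 1 codewords.
  weight 2: 1 codewords.
  weight 3: 3 codewords.
  weight 4: 2 codewords.
  weight 5: 1 codewords.
Minimum distance d = smallest w > 0 with A_w > 0 = 2.
Sanity: Σ A_w = 8 = 2^3 = 8 ✓.


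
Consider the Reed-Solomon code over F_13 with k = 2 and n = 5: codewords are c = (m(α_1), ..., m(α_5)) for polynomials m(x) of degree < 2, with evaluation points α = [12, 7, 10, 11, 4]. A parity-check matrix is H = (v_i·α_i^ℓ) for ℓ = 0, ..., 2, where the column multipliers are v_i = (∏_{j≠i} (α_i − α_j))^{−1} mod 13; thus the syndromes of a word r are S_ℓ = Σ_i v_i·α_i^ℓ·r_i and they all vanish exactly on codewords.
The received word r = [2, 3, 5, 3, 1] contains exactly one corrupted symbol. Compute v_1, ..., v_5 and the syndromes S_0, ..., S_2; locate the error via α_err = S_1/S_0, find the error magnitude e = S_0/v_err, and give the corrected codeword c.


S = (10, 6, 1), error at position 4, error magnitude e = 6, c = [2, 3, 5, 10, 1].

Step 1: column multipliers v_i = (∏_{j≠i}(α_i − α_j))^{−1} mod 13.
  i = 1 (α = 12): (12−7)(12−10)(12−11)(12−4) = 5·2·1·8 = 80 ≡ 2, so v_1 = 2^{−1} = 7 (mod 13).
  i = 2 (α = 7): (7−12)(7−10)(7−11)(7−4) = (−5)·(−3)·(−4)·3 = −180 ≡ 2, so v_2 = 2^{−1} = 7 (mod 13).
  i = 3 (α = 10): (10−12)(10−7)(10−11)(10−4) = (−2)·3·(−1)·6 = 36 ≡ 10, so v_3 = 10^{−1} = 4 (mod 13).
  i = 4 (α = 11): (11−12)(11−7)(11−10)(11−4) = (−1)·4·1·7 = −28 ≡ 11, so v_4 = 11^{−1} = 6 (mod 13).
  i = 5 (α = 4): (4−12)(4−7)(4−10)(4−11) = (−8)·(−3)·(−6)·(−7) = 1008 ≡ 7, so v_5 = 7^{−1} = 2 (mod 13).
  v = [7, 7, 4, 6, 2].
Step 2: syndromes of r = [2, 3, 5, 3, 1] (all sums mod 13).
  S_0 = Σ v_i r_i = 7·2 + 7·3 + 4·5 + 6·3 + 2·1 = 75 ≡ 10.
  S_1 = Σ v_i α_i r_i = 7·12·2 + 7·7·3 + 4·10·5 + 6·11·3 + 2·4·1 = 721 ≡ 6.
  α_i^2 mod 13 = [1, 10, 9, 4, 3].
  S_2 = Σ v_i α_i^2 r_i = 7·1·2 + 7·10·3 + 4·9·5 + 6·4·3 + 2·3·1 = 482 ≡ 1.
  S = (10, 6, 1) ≠ 0, so r is not a codeword (an error is present).
Step 3: locate the error. For a single error e at position i, S_ℓ = v_i·e·α_i^ℓ, so α_err = S_1/S_0.
  S_0^{−1} = 10^{−1} = 4 (mod 13), so α_err = 6·4 = 24 ≡ 11 = α_4. Error position i = 4.
  Consistency check: S_2/S_1 = 1·11 = 11 ≡ 11 = α_err ✓ (single-error assumption holds).
Step 4: error magnitude e = S_0/v_4 = S_0·∏_{j≠4}(α_4 − α_j) = 10·11 = 110 ≡ 6 (mod 13).
Step 5: correct position 4: c_4 = r_4 − e = 3 − 6 ≡ 10 (mod 13). Hence c = [2, 3, 5, 10, 1].
  Check: interpolating c through the α_i gives m(x) = 7 + 5·x (degree < 2) with m(α_i) = c_i for every i, so c is indeed a codeword.


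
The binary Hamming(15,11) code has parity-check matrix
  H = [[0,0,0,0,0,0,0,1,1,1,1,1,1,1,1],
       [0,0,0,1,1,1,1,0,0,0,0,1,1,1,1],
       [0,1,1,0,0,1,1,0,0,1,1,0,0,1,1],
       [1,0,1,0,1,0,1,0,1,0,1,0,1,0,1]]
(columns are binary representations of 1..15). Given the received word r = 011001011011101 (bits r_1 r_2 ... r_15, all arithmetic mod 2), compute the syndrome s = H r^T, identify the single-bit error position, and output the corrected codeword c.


s = (0, 0, 1, 1)^T, error position = 3, corrected codeword c = 010001011011101

Compute s = H r^T mod 2 one row at a time:
  s_1 = 1 + 1 + 0 + 1 + 1 + 1 + 0 + 1 = 6 ≡ 0 (mod 2).
  s_2 = 0 + 0 + 1 + 0 + 1 + 1 + 0 + 1 = 4 ≡ 0 (mod 2).
  s_3 = 1 + 1 + 1 + 0 + 0 + 1 + 0 + 1 = 5 ≡ 1 (mod 2).
  s_4 = 0 + 1 + 0 + 0 + 1 + 1 + 1 + 1 = 5 ≡ 1 (mod 2).
s = (0, 0, 1, 1)^T — this equals column 3 of H (binary 0011), so error is at position 3.
Correct: flip bit 3 of r = 011001011011101 to get c = 010001011011101.


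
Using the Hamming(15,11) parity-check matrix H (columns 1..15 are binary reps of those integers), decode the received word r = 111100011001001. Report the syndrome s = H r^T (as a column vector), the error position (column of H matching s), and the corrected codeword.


s = (0, 1, 1, 0)^T, error position = 6, corrected codeword c = 111101011001001

Compute s = H r^T mod 2 one row at a time:
  s_1 = 1 + 1 + 0 + 0 + 1 + 0 + 0 + 1 = 4 ≡ 0 (mod 2).
  s_2 = 1 + 0 + 0 + 0 + 1 + 0 + 0 + 1 = 3 ≡ 1 (mod 2).
  s_3 = 1 + 1 + 0 + 0 + 0 + 0 + 0 + 1 = 3 ≡ 1 (mod 2).
  s_4 = 1 + 1 + 0 + 0 + 1 + 0 + 0 + 1 = 4 ≡ 0 (mod 2).
s = (0, 1, 1, 0)^T — this equals column 6 of H (binary 0110), so error is at position 6.
Correct: flip bit 6 of r = 111100011001001 to get c = 111101011001001.


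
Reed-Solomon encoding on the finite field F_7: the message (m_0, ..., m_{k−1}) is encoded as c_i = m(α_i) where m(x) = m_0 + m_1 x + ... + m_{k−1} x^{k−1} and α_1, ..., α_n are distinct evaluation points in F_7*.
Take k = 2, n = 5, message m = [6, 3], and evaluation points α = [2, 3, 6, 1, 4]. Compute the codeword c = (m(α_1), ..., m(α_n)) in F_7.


c = [5, 1, 3, 2, 4]

Message polynomial: m(x) = 6 + 3·x (mod 7).
For each evaluation point α_i, compute m(α_i) mod 7:
  α_1 = 2: Horner steps 3 → 5, so m(2) = 5.
  α_2 = 3: Horner steps 3 → 1, so m(3) = 1.
  α_3 = 6: Horner steps 3 → 3, so m(6) = 3.
  α_4 = 1: Horner steps 3 → 2, so m(1) = 2.
  α_5 = 4: Horner steps 3 → 4, so m(4) = 4.
Codeword c = [5, 1, 3, 2, 4] ∈ F_7^5.


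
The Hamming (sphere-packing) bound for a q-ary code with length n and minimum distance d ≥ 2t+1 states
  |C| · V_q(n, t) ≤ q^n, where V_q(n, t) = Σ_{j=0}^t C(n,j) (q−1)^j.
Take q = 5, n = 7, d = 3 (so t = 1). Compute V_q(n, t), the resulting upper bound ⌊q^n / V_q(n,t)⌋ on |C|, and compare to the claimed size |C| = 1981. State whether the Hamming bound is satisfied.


V_q(n, t) = 29, q^n = 78125, Hamming bound = 2693, |C| = 1981 ≤ bound (satisfied).

Step 1: Compute V_q(n, t) = Σ_{j=0}^1 C(n, j) (q−1)^j.
  j = 0: C(7,0)·(4)^0 = 1·1 = 1.
  j = 1: C(7,1)·(4)^1 = 7·4 = 28.
  V_q(n, t) = 1 + 28 = 29.
Step 2: q^n = 5^7 = 78125.
Step 3: Hamming bound ⌊q^n / V_q(n,t)⌋ = ⌊78125/29⌋ = 2693.
Step 4: Compare |C| = 1981 to 2693: satisfied.
The claimed |C| lies below the Hamming bound.


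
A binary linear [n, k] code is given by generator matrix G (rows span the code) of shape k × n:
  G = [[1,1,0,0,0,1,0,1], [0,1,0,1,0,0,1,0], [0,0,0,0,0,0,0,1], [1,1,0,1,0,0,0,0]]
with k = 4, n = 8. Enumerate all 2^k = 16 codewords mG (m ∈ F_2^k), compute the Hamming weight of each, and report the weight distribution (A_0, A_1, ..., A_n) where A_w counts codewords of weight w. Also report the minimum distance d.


Weight distribution: A_0 = 1, A_1 = 1, A_2 = 2, A_3 = 6, A_4 = 5, A_5 = 1. Minimum distance d = 1.

Enumerate all 2^4 = 16 messages m ∈ F_2^4.
For each, compute codeword c = mG in F_2^8, then tally its weight.
  m = 0000 → c = 00000000, weight = 0.
  m = 1000 → c = 11000101, weight = 4.
  m = 0100 → c = 01010010, weight = 3.
  m = 1100 → c = 10010111, weight = 5.
  m = 0010 → c = 00000001, weight = 1.
  m = 1010 → c = 11000100, weight = 3.
  m = 0110 → c = 01010011, weight = 4.
  m = 1110 → c = 10010110, weight = 4.
  m = 0001 → c = 11010000, weight = 3.
  m = 1001 → c = 00010101, weight = 3.
  m = 0101 → c = 10000010, weight = 2.
  m = 1101 → c = 01000111, weight = 4.
  m = 0011 → c = 11010001, weight = 4.
  m = 1011 → c = 00010100, weight = 2.
  m = 0111 → c = 10000011, weight = 3.
  m = 1111 → c = 01000110, weight = 3.
Tally weights:
  weight 0: 1 codewords.
  weight 1: 1 codewords.
  weight 2: 2 codewords.
  weight 3: 6 codewords.
  weight 4: 5 codewords.
  weight 5: 1 codewords.
Minimum distance d = smallest w > 0 with A_w > 0 = 1.
Sanity: Σ A_w = 16 = 2^4 = 16 ✓.
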